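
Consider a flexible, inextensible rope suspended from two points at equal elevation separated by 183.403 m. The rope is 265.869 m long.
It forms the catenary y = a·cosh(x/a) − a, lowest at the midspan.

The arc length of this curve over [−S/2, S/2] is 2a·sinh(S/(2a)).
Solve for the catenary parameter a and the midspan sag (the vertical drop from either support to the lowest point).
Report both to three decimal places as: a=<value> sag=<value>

a=59.263 sag=86.283

seed: a₀ = √(S³/(24(L−S))) = √(183.403³/(24·82.466)) = 55.829864
iter 1: u=1.642517  f(a)=+1.187e+01  f'(a)=-3.832e+00  a ← 55.829864 − (+1.187e+01/-3.832e+00) = 58.926493
iter 2: u=1.556202  f(a)=+1.059e+00  f'(a)=-3.176e+00  a ← 58.926493 − (+1.059e+00/-3.176e+00) = 59.259866
iter 3: u=1.547447  f(a)=+1.025e-02  f'(a)=-3.115e+00  a ← 59.259866 − (+1.025e-02/-3.115e+00) = 59.263158
iter 4: u=1.547361  f(a)=+9.824e-07  f'(a)=-3.114e+00  a ← 59.263158 − (+9.824e-07/-3.114e+00) = 59.263158
iter 5: u=1.547361  f(a)=+0.000e+00  f'(a)=-3.114e+00  a ← 59.263158 − (+0.000e+00/-3.114e+00) = 59.263158
converged: |Δa| < 1e-12 after 5 iterations
sag = a·(cosh(S/(2a)) − 1) = 59.263158·(cosh(1.547361) − 1) = 86.283066
T_max/T_min = cosh(S/(2a)) = 2.455931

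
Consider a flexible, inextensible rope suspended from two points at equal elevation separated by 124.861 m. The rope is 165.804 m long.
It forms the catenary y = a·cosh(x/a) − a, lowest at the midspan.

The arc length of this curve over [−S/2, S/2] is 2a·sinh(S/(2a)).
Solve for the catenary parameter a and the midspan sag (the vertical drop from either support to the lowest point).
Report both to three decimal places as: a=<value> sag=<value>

a=46.551 sag=48.527

seed: a₀ = √(S³/(24(L−S))) = √(124.861³/(24·40.943)) = 44.508685
iter 1: u=1.402659  f(a)=+4.222e+00  f'(a)=-2.228e+00  a ← 44.508685 − (+4.222e+00/-2.228e+00) = 46.403368
iter 2: u=1.345387  f(a)=+2.845e-01  f'(a)=-1.937e+00  a ← 46.403368 − (+2.845e-01/-1.937e+00) = 46.550259
iter 3: u=1.341142  f(a)=+1.499e-03  f'(a)=-1.917e+00  a ← 46.550259 − (+1.499e-03/-1.917e+00) = 46.551042
iter 4: u=1.341119  f(a)=+4.209e-08  f'(a)=-1.917e+00  a ← 46.551042 − (+4.209e-08/-1.917e+00) = 46.551042
iter 5: u=1.341119  f(a)=-5.684e-14  f'(a)=-1.917e+00  a ← 46.551042 − (-5.684e-14/-1.917e+00) = 46.551042
converged: |Δa| < 1e-12 after 5 iterations
sag = a·(cosh(S/(2a)) − 1) = 46.551042·(cosh(1.341119) − 1) = 48.526511
T_max/T_min = cosh(S/(2a)) = 2.042437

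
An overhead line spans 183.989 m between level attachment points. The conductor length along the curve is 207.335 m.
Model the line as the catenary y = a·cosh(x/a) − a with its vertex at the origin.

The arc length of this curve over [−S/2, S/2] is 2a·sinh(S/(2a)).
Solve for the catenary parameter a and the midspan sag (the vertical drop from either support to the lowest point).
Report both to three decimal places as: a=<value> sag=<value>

seed: a₀ = √(S³/(24(L−S))) = √(183.989³/(24·23.346)) = 105.432845
iter 1: u=0.872541  f(a)=+9.050e-01  f'(a)=-4.775e-01  a ← 105.432845 − (+9.050e-01/-4.775e-01) = 107.328066
iter 2: u=0.857134  f(a)=+2.498e-02  f'(a)=-4.515e-01  a ← 107.328066 − (+2.498e-02/-4.515e-01) = 107.383391
iter 3: u=0.856692  f(a)=+2.023e-05  f'(a)=-4.507e-01  a ← 107.383391 − (+2.023e-05/-4.507e-01) = 107.383436
iter 4: u=0.856692  f(a)=+1.324e-11  f'(a)=-4.507e-01  a ← 107.383436 − (+1.324e-11/-4.507e-01) = 107.383436
converged: |Δa| < 1e-12 after 4 iterations
sag = a·(cosh(S/(2a)) − 1) = 107.383436·(cosh(0.856692) − 1) = 41.875242
T_max/T_min = cosh(S/(2a)) = 1.389960

a=107.383 sag=41.875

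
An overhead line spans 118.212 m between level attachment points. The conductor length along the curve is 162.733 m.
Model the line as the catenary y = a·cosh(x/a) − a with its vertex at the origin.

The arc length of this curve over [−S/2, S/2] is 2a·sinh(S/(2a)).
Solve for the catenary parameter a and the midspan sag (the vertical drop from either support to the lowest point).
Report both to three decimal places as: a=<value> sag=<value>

seed: a₀ = √(S³/(24(L−S))) = √(118.212³/(24·44.521)) = 39.319164
iter 1: u=1.503236  f(a)=+5.310e+00  f'(a)=-2.819e+00  a ← 39.319164 − (+5.310e+00/-2.819e+00) = 41.202386
iter 2: u=1.434529  f(a)=+4.053e-01  f'(a)=-2.404e+00  a ← 41.202386 − (+4.053e-01/-2.404e+00) = 41.370979
iter 3: u=1.428683  f(a)=+2.793e-03  f'(a)=-2.371e+00  a ← 41.370979 − (+2.793e-03/-2.371e+00) = 41.372157
iter 4: u=1.428642  f(a)=+1.346e-07  f'(a)=-2.371e+00  a ← 41.372157 − (+1.346e-07/-2.371e+00) = 41.372157
iter 5: u=1.428642  f(a)=+0.000e+00  f'(a)=-2.371e+00  a ← 41.372157 − (+0.000e+00/-2.371e+00) = 41.372157
converged: |Δa| < 1e-12 after 5 iterations
sag = a·(cosh(S/(2a)) − 1) = 41.372157·(cosh(1.428642) − 1) = 49.908524
T_max/T_min = cosh(S/(2a)) = 2.206331

a=41.372 sag=49.909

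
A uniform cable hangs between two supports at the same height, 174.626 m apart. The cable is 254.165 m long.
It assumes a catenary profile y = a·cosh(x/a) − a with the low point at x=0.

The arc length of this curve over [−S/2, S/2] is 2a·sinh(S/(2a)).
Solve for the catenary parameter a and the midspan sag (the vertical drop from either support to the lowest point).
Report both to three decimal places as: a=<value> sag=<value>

seed: a₀ = √(S³/(24(L−S))) = √(174.626³/(24·79.539)) = 52.816264
iter 1: u=1.653146  f(a)=+1.160e+01  f'(a)=-3.920e+00  a ← 52.816264 − (+1.160e+01/-3.920e+00) = 55.776614
iter 2: u=1.565405  f(a)=+1.047e+00  f'(a)=-3.241e+00  a ← 55.776614 − (+1.047e+00/-3.241e+00) = 56.099627
iter 3: u=1.556392  f(a)=+1.039e-02  f'(a)=-3.177e+00  a ← 56.099627 − (+1.039e-02/-3.177e+00) = 56.102898
iter 4: u=1.556301  f(a)=+1.046e-06  f'(a)=-3.177e+00  a ← 56.102898 − (+1.046e-06/-3.177e+00) = 56.102898
iter 5: u=1.556301  f(a)=+2.842e-14  f'(a)=-3.177e+00  a ← 56.102898 − (+2.842e-14/-3.177e+00) = 56.102898
converged: |Δa| < 1e-12 after 5 iterations
sag = a·(cosh(S/(2a)) − 1) = 56.102898·(cosh(1.556301) − 1) = 82.812533
T_max/T_min = cosh(S/(2a)) = 2.476083

a=56.103 sag=82.813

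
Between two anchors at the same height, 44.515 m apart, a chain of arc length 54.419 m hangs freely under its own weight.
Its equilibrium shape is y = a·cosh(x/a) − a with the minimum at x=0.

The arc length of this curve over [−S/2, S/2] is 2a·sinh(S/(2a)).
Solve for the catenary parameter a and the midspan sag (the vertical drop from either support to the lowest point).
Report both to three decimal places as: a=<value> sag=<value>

seed: a₀ = √(S³/(24(L−S))) = √(44.515³/(24·9.904)) = 19.264096
iter 1: u=1.155388  f(a)=+6.825e-01  f'(a)=-1.172e+00  a ← 19.264096 − (+6.825e-01/-1.172e+00) = 19.846297
iter 2: u=1.121494  f(a)=+3.216e-02  f'(a)=-1.064e+00  a ← 19.846297 − (+3.216e-02/-1.064e+00) = 19.876520
iter 3: u=1.119789  f(a)=+7.924e-05  f'(a)=-1.059e+00  a ← 19.876520 − (+7.924e-05/-1.059e+00) = 19.876595
iter 4: u=1.119784  f(a)=+4.836e-10  f'(a)=-1.059e+00  a ← 19.876595 − (+4.836e-10/-1.059e+00) = 19.876595
iter 5: u=1.119784  f(a)=+0.000e+00  f'(a)=-1.059e+00  a ← 19.876595 − (+0.000e+00/-1.059e+00) = 19.876595
converged: |Δa| < 1e-12 after 5 iterations
sag = a·(cosh(S/(2a)) − 1) = 19.876595·(cosh(1.119784) − 1) = 13.819635
T_max/T_min = cosh(S/(2a)) = 1.695272

a=19.877 sag=13.820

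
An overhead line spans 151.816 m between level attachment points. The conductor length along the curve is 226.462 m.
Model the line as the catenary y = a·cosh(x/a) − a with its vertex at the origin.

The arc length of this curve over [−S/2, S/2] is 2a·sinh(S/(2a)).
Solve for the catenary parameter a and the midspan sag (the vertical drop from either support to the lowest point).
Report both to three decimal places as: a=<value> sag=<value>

seed: a₀ = √(S³/(24(L−S))) = √(151.816³/(24·74.646)) = 44.194419
iter 1: u=1.717592  f(a)=+1.182e+01  f'(a)=-4.486e+00  a ← 44.194419 − (+1.182e+01/-4.486e+00) = 46.828795
iter 2: u=1.620968  f(a)=+1.139e+00  f'(a)=-3.659e+00  a ← 46.828795 − (+1.139e+00/-3.659e+00) = 47.140086
iter 3: u=1.610264  f(a)=+1.308e-02  f'(a)=-3.575e+00  a ← 47.140086 − (+1.308e-02/-3.575e+00) = 47.143743
iter 4: u=1.610139  f(a)=+1.767e-06  f'(a)=-3.575e+00  a ← 47.143743 − (+1.767e-06/-3.575e+00) = 47.143743
iter 5: u=1.610139  f(a)=+5.684e-14  f'(a)=-3.574e+00  a ← 47.143743 − (+5.684e-14/-3.574e+00) = 47.143743
converged: |Δa| < 1e-12 after 5 iterations
sag = a·(cosh(S/(2a)) − 1) = 47.143743·(cosh(1.610139) − 1) = 75.509393
T_max/T_min = cosh(S/(2a)) = 2.601684

a=47.144 sag=75.509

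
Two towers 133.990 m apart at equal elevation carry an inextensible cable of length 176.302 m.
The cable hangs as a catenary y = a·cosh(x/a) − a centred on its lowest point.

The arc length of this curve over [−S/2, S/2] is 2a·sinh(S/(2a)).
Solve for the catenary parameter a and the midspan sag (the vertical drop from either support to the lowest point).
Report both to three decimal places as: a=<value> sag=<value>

a=50.827 sag=50.928

seed: a₀ = √(S³/(24(L−S))) = √(133.990³/(24·42.312)) = 48.671102
iter 1: u=1.376484  f(a)=+4.194e+00  f'(a)=-2.091e+00  a ← 48.671102 − (+4.194e+00/-2.091e+00) = 50.676692
iter 2: u=1.322008  f(a)=+2.732e-01  f'(a)=-1.827e+00  a ← 50.676692 − (+2.732e-01/-1.827e+00) = 50.826223
iter 3: u=1.318119  f(a)=+1.337e-03  f'(a)=-1.809e+00  a ← 50.826223 − (+1.337e-03/-1.809e+00) = 50.826962
iter 4: u=1.318100  f(a)=+3.241e-08  f'(a)=-1.809e+00  a ← 50.826962 − (+3.241e-08/-1.809e+00) = 50.826962
iter 5: u=1.318100  f(a)=-2.842e-14  f'(a)=-1.809e+00  a ← 50.826962 − (-2.842e-14/-1.809e+00) = 50.826962
converged: |Δa| < 1e-12 after 5 iterations
sag = a·(cosh(S/(2a)) − 1) = 50.826962·(cosh(1.318100) − 1) = 50.927541
T_max/T_min = cosh(S/(2a)) = 2.001979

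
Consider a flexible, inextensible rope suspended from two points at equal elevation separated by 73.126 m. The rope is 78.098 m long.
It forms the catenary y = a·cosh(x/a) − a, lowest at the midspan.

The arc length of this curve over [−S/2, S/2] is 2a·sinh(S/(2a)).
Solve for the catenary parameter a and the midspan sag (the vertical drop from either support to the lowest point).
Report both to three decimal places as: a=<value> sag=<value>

a=57.820 sag=11.951

seed: a₀ = √(S³/(24(L−S))) = √(73.126³/(24·4.972)) = 57.244866
iter 1: u=0.638712  f(a)=+1.024e-01  f'(a)=-1.809e-01  a ← 57.244866 − (+1.024e-01/-1.809e-01) = 57.810967
iter 2: u=0.632458  f(a)=+1.539e-03  f'(a)=-1.755e-01  a ← 57.810967 − (+1.539e-03/-1.755e-01) = 57.819736
iter 3: u=0.632362  f(a)=+3.593e-07  f'(a)=-1.754e-01  a ← 57.819736 − (+3.593e-07/-1.754e-01) = 57.819738
iter 4: u=0.632362  f(a)=+2.842e-14  f'(a)=-1.754e-01  a ← 57.819738 − (+2.842e-14/-1.754e-01) = 57.819738
converged: |Δa| < 1e-12 after 4 iterations
sag = a·(cosh(S/(2a)) − 1) = 57.819738·(cosh(0.632362) − 1) = 11.950933
T_max/T_min = cosh(S/(2a)) = 1.206693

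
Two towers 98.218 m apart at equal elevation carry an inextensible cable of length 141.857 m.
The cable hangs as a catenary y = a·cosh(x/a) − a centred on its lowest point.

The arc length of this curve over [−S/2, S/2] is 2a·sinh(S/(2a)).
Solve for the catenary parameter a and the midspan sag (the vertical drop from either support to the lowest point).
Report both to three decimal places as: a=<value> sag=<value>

seed: a₀ = √(S³/(24(L−S))) = √(98.218³/(24·43.639)) = 30.077630
iter 1: u=1.632742  f(a)=+6.200e+00  f'(a)=-3.753e+00  a ← 30.077630 − (+6.200e+00/-3.753e+00) = 31.729752
iter 2: u=1.547727  f(a)=+5.475e-01  f'(a)=-3.117e+00  a ← 31.729752 − (+5.475e-01/-3.117e+00) = 31.905416
iter 3: u=1.539206  f(a)=+5.183e-03  f'(a)=-3.058e+00  a ← 31.905416 − (+5.183e-03/-3.058e+00) = 31.907111
iter 4: u=1.539124  f(a)=+4.742e-07  f'(a)=-3.057e+00  a ← 31.907111 − (+4.742e-07/-3.057e+00) = 31.907111
iter 5: u=1.539124  f(a)=+2.842e-14  f'(a)=-3.057e+00  a ← 31.907111 − (+2.842e-14/-3.057e+00) = 31.907111
converged: |Δa| < 1e-12 after 5 iterations
sag = a·(cosh(S/(2a)) − 1) = 31.907111·(cosh(1.539124) − 1) = 45.867665
T_max/T_min = cosh(S/(2a)) = 2.437537

a=31.907 sag=45.868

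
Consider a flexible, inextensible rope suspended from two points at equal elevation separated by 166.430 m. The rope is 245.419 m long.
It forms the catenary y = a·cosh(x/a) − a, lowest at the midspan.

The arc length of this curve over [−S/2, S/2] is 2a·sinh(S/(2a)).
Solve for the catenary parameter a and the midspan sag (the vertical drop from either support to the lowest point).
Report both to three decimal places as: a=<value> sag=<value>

seed: a₀ = √(S³/(24(L−S))) = √(166.430³/(24·78.989)) = 49.312667
iter 1: u=1.687497  f(a)=+1.204e+01  f'(a)=-4.214e+00  a ← 49.312667 − (+1.204e+01/-4.214e+00) = 52.170041
iter 2: u=1.595073  f(a)=+1.126e+00  f'(a)=-3.459e+00  a ← 52.170041 − (+1.126e+00/-3.459e+00) = 52.495470
iter 3: u=1.585184  f(a)=+1.208e-02  f'(a)=-3.386e+00  a ← 52.495470 − (+1.208e-02/-3.386e+00) = 52.499039
iter 4: u=1.585077  f(a)=+1.426e-06  f'(a)=-3.385e+00  a ← 52.499039 − (+1.426e-06/-3.385e+00) = 52.499040
iter 5: u=1.585077  f(a)=+2.842e-14  f'(a)=-3.385e+00  a ← 52.499040 − (+2.842e-14/-3.385e+00) = 52.499040
converged: |Δa| < 1e-12 after 5 iterations
sag = a·(cosh(S/(2a)) − 1) = 52.499040·(cosh(1.585077) − 1) = 80.969198
T_max/T_min = cosh(S/(2a)) = 2.542299

a=52.499 sag=80.969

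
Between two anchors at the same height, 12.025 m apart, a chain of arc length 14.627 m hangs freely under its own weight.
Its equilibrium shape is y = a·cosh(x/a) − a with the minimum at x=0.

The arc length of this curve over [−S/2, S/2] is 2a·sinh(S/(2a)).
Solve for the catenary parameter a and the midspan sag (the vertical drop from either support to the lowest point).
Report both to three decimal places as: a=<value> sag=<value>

a=5.440 sag=3.675

seed: a₀ = √(S³/(24(L−S))) = √(12.025³/(24·2.602)) = 5.276772
iter 1: u=1.139428  f(a)=+1.742e-01  f'(a)=-1.120e+00  a ← 5.276772 − (+1.742e-01/-1.120e+00) = 5.432284
iter 2: u=1.106809  f(a)=+7.999e-03  f'(a)=-1.020e+00  a ← 5.432284 − (+7.999e-03/-1.020e+00) = 5.440129
iter 3: u=1.105213  f(a)=+1.866e-05  f'(a)=-1.015e+00  a ← 5.440129 − (+1.866e-05/-1.015e+00) = 5.440148
iter 4: u=1.105209  f(a)=+1.020e-10  f'(a)=-1.015e+00  a ← 5.440148 − (+1.020e-10/-1.015e+00) = 5.440148
iter 5: u=1.105209  f(a)=-1.776e-15  f'(a)=-1.015e+00  a ← 5.440148 − (-1.776e-15/-1.015e+00) = 5.440148
converged: |Δa| < 1e-12 after 5 iterations
sag = a·(cosh(S/(2a)) − 1) = 5.440148·(cosh(1.105209) − 1) = 3.674812
T_max/T_min = cosh(S/(2a)) = 1.675499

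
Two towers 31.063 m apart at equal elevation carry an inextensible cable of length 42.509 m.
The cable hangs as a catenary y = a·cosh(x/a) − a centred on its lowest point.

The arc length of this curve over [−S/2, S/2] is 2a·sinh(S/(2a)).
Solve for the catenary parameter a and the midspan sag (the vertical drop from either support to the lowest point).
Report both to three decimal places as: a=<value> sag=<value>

a=10.980 sag=12.943

seed: a₀ = √(S³/(24(L−S))) = √(31.063³/(24·11.446)) = 10.445581
iter 1: u=1.486897  f(a)=+1.334e+00  f'(a)=-2.716e+00  a ← 10.445581 − (+1.334e+00/-2.716e+00) = 10.936744
iter 2: u=1.420121  f(a)=+9.986e-02  f'(a)=-2.323e+00  a ← 10.936744 − (+9.986e-02/-2.323e+00) = 10.979727
iter 3: u=1.414562  f(a)=+6.597e-04  f'(a)=-2.293e+00  a ← 10.979727 − (+6.597e-04/-2.293e+00) = 10.980015
iter 4: u=1.414525  f(a)=+2.921e-08  f'(a)=-2.292e+00  a ← 10.980015 − (+2.921e-08/-2.292e+00) = 10.980015
iter 5: u=1.414525  f(a)=+0.000e+00  f'(a)=-2.292e+00  a ← 10.980015 − (+0.000e+00/-2.292e+00) = 10.980015
converged: |Δa| < 1e-12 after 5 iterations
sag = a·(cosh(S/(2a)) − 1) = 10.980015·(cosh(1.414525) − 1) = 12.943081
T_max/T_min = cosh(S/(2a)) = 2.178785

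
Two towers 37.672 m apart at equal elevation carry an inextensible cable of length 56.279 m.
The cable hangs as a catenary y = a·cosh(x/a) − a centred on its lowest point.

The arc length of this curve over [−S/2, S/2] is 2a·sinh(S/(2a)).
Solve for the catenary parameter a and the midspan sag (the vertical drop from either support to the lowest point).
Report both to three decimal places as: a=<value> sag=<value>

a=11.675 sag=18.790

seed: a₀ = √(S³/(24(L−S))) = √(37.672³/(24·18.607)) = 10.941685
iter 1: u=1.721490  f(a)=+2.960e+00  f'(a)=-4.522e+00  a ← 10.941685 − (+2.960e+00/-4.522e+00) = 11.596269
iter 2: u=1.624316  f(a)=+2.864e-01  f'(a)=-3.685e+00  a ← 11.596269 − (+2.864e-01/-3.685e+00) = 11.673983
iter 3: u=1.613502  f(a)=+3.316e-03  f'(a)=-3.601e+00  a ← 11.673983 − (+3.316e-03/-3.601e+00) = 11.674904
iter 4: u=1.613375  f(a)=+4.560e-07  f'(a)=-3.600e+00  a ← 11.674904 − (+4.560e-07/-3.600e+00) = 11.674905
iter 5: u=1.613375  f(a)=+7.105e-15  f'(a)=-3.600e+00  a ← 11.674905 − (+7.105e-15/-3.600e+00) = 11.674905
converged: |Δa| < 1e-12 after 5 iterations
sag = a·(cosh(S/(2a)) − 1) = 11.674905·(cosh(1.613375) − 1) = 18.790401
T_max/T_min = cosh(S/(2a)) = 2.609469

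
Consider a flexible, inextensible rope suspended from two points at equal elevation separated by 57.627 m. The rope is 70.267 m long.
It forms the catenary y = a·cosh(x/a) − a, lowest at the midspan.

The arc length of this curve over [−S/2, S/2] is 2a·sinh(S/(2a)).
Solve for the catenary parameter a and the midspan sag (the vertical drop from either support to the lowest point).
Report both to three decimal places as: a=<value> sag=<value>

seed: a₀ = √(S³/(24(L−S))) = √(57.627³/(24·12.640)) = 25.116543
iter 1: u=1.147192  f(a)=+8.583e-01  f'(a)=-1.145e+00  a ← 25.116543 − (+8.583e-01/-1.145e+00) = 25.865910
iter 2: u=1.113957  f(a)=+3.991e-02  f'(a)=-1.041e+00  a ← 25.865910 − (+3.991e-02/-1.041e+00) = 25.904245
iter 3: u=1.112308  f(a)=+9.561e-05  f'(a)=-1.036e+00  a ← 25.904245 − (+9.561e-05/-1.036e+00) = 25.904338
iter 4: u=1.112304  f(a)=+5.516e-10  f'(a)=-1.036e+00  a ← 25.904338 − (+5.516e-10/-1.036e+00) = 25.904338
iter 5: u=1.112304  f(a)=+2.842e-14  f'(a)=-1.036e+00  a ← 25.904338 − (+2.842e-14/-1.036e+00) = 25.904338
converged: |Δa| < 1e-12 after 5 iterations
sag = a·(cosh(S/(2a)) − 1) = 25.904338·(cosh(1.112304) − 1) = 17.746522
T_max/T_min = cosh(S/(2a)) = 1.685079

a=25.904 sag=17.747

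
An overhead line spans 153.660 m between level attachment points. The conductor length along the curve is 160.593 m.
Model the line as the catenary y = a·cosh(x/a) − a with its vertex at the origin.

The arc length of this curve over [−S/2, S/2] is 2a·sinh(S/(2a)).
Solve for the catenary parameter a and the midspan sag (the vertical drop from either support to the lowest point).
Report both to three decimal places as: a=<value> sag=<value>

seed: a₀ = √(S³/(24(L−S))) = √(153.660³/(24·6.933)) = 147.664134
iter 1: u=0.520302  f(a)=+9.445e-02  f'(a)=-9.647e-02  a ← 147.664134 − (+9.445e-02/-9.647e-02) = 148.643208
iter 2: u=0.516875  f(a)=+9.476e-04  f'(a)=-9.454e-02  a ← 148.643208 − (+9.476e-04/-9.454e-02) = 148.653231
iter 3: u=0.516840  f(a)=+9.754e-08  f'(a)=-9.452e-02  a ← 148.653231 − (+9.754e-08/-9.452e-02) = 148.653232
iter 4: u=0.516840  f(a)=-2.842e-14  f'(a)=-9.452e-02  a ← 148.653232 − (-2.842e-14/-9.452e-02) = 148.653232
converged: |Δa| < 1e-12 after 4 iterations
sag = a·(cosh(S/(2a)) − 1) = 148.653232·(cosh(0.516840) − 1) = 20.300345
T_max/T_min = cosh(S/(2a)) = 1.136562

a=148.653 sag=20.300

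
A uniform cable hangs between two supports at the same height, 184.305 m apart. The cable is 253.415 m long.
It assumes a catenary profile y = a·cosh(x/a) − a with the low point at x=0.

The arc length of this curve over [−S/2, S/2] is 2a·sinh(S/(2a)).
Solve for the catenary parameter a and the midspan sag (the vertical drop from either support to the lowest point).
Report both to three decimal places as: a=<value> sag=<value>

a=64.632 sag=77.608

seed: a₀ = √(S³/(24(L−S))) = √(184.305³/(24·69.110)) = 61.436945
iter 1: u=1.499953  f(a)=+8.204e+00  f'(a)=-2.798e+00  a ← 61.436945 − (+8.204e+00/-2.798e+00) = 64.368699
iter 2: u=1.431635  f(a)=+6.238e-01  f'(a)=-2.388e+00  a ← 64.368699 − (+6.238e-01/-2.388e+00) = 64.629970
iter 3: u=1.425848  f(a)=+4.263e-03  f'(a)=-2.355e+00  a ← 64.629970 − (+4.263e-03/-2.355e+00) = 64.631780
iter 4: u=1.425808  f(a)=+2.020e-07  f'(a)=-2.355e+00  a ← 64.631780 − (+2.020e-07/-2.355e+00) = 64.631780
iter 5: u=1.425808  f(a)=+5.684e-14  f'(a)=-2.355e+00  a ← 64.631780 − (+5.684e-14/-2.355e+00) = 64.631780
converged: |Δa| < 1e-12 after 5 iterations
sag = a·(cosh(S/(2a)) − 1) = 64.631780·(cosh(1.425808) − 1) = 77.607657
T_max/T_min = cosh(S/(2a)) = 2.200766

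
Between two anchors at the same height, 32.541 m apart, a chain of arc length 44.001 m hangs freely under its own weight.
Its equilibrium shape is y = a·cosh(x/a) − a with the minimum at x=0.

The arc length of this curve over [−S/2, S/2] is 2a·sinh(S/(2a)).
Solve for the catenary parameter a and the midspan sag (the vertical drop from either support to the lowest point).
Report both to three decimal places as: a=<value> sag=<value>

seed: a₀ = √(S³/(24(L−S))) = √(32.541³/(24·11.460)) = 11.193049
iter 1: u=1.453625  f(a)=+1.274e+00  f'(a)=-2.514e+00  a ← 11.193049 − (+1.274e+00/-2.514e+00) = 11.699543
iter 2: u=1.390695  f(a)=+9.154e-02  f'(a)=-2.165e+00  a ← 11.699543 − (+9.154e-02/-2.165e+00) = 11.741831
iter 3: u=1.385687  f(a)=+5.540e-04  f'(a)=-2.139e+00  a ← 11.741831 − (+5.540e-04/-2.139e+00) = 11.742090
iter 4: u=1.385656  f(a)=+2.056e-08  f'(a)=-2.138e+00  a ← 11.742090 − (+2.056e-08/-2.138e+00) = 11.742090
iter 5: u=1.385656  f(a)=-7.105e-15  f'(a)=-2.138e+00  a ← 11.742090 − (-7.105e-15/-2.138e+00) = 11.742090
converged: |Δa| < 1e-12 after 5 iterations
sag = a·(cosh(S/(2a)) − 1) = 11.742090·(cosh(1.385656) − 1) = 13.195806
T_max/T_min = cosh(S/(2a)) = 2.123804

a=11.742 sag=13.196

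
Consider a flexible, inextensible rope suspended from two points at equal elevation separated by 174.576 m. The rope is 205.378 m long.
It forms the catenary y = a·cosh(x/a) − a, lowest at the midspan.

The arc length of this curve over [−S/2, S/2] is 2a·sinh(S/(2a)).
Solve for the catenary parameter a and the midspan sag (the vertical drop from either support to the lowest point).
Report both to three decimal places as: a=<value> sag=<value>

seed: a₀ = √(S³/(24(L−S))) = √(174.576³/(24·30.802)) = 84.836302
iter 1: u=1.028899  f(a)=+1.672e+00  f'(a)=-8.060e-01  a ← 84.836302 − (+1.672e+00/-8.060e-01) = 86.910906
iter 2: u=1.004339  f(a)=+6.330e-02  f'(a)=-7.460e-01  a ← 86.910906 − (+6.330e-02/-7.460e-01) = 86.995758
iter 3: u=1.003359  f(a)=+9.862e-05  f'(a)=-7.437e-01  a ← 86.995758 − (+9.862e-05/-7.437e-01) = 86.995891
iter 4: u=1.003358  f(a)=+2.402e-10  f'(a)=-7.437e-01  a ← 86.995891 − (+2.402e-10/-7.437e-01) = 86.995891
iter 5: u=1.003358  f(a)=-5.684e-14  f'(a)=-7.437e-01  a ← 86.995891 − (-5.684e-14/-7.437e-01) = 86.995891
converged: |Δa| < 1e-12 after 5 iterations
sag = a·(cosh(S/(2a)) − 1) = 86.995891·(cosh(1.003358) − 1) = 47.589828
T_max/T_min = cosh(S/(2a)) = 1.547035

a=86.996 sag=47.590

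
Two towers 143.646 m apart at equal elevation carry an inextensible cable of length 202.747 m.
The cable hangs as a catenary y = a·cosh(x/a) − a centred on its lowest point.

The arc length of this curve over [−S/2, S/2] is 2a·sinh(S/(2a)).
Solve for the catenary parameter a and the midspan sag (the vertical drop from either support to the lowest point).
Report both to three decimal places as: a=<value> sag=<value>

a=48.303 sag=63.990

seed: a₀ = √(S³/(24(L−S))) = √(143.646³/(24·59.101)) = 45.712742
iter 1: u=1.571181  f(a)=+7.739e+00  f'(a)=-3.283e+00  a ← 45.712742 − (+7.739e+00/-3.283e+00) = 48.069935
iter 2: u=1.494136  f(a)=+6.389e-01  f'(a)=-2.761e+00  a ← 48.069935 − (+6.389e-01/-2.761e+00) = 48.301289
iter 3: u=1.486979  f(a)=+5.220e-03  f'(a)=-2.716e+00  a ← 48.301289 − (+5.220e-03/-2.716e+00) = 48.303211
iter 4: u=1.486920  f(a)=+3.547e-07  f'(a)=-2.716e+00  a ← 48.303211 − (+3.547e-07/-2.716e+00) = 48.303211
iter 5: u=1.486920  f(a)=-2.842e-14  f'(a)=-2.716e+00  a ← 48.303211 − (-2.842e-14/-2.716e+00) = 48.303211
converged: |Δa| < 1e-12 after 5 iterations
sag = a·(cosh(S/(2a)) − 1) = 48.303211·(cosh(1.486920) − 1) = 63.990096
T_max/T_min = cosh(S/(2a)) = 2.324759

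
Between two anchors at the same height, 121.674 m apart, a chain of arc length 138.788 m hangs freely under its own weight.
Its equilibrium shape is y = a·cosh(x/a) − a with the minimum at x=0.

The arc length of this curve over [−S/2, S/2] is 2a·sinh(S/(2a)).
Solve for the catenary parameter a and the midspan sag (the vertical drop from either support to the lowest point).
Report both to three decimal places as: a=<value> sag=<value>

seed: a₀ = √(S³/(24(L−S))) = √(121.674³/(24·17.114)) = 66.223982
iter 1: u=0.918655  f(a)=+7.368e-01  f'(a)=-5.618e-01  a ← 66.223982 − (+7.368e-01/-5.618e-01) = 67.535521
iter 2: u=0.900815  f(a)=+2.246e-02  f'(a)=-5.280e-01  a ← 67.535521 − (+2.246e-02/-5.280e-01) = 67.578054
iter 3: u=0.900248  f(a)=+2.232e-05  f'(a)=-5.270e-01  a ← 67.578054 − (+2.232e-05/-5.270e-01) = 67.578096
iter 4: u=0.900247  f(a)=+2.211e-11  f'(a)=-5.270e-01  a ← 67.578096 − (+2.211e-11/-5.270e-01) = 67.578096
converged: |Δa| < 1e-12 after 4 iterations
sag = a·(cosh(S/(2a)) − 1) = 67.578096·(cosh(0.900247) − 1) = 29.284313
T_max/T_min = cosh(S/(2a)) = 1.433340

a=67.578 sag=29.284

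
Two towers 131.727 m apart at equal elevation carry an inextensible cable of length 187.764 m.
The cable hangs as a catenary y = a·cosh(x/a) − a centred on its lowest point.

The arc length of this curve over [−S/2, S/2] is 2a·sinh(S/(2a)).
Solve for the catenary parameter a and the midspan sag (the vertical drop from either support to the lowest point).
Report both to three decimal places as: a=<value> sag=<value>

seed: a₀ = √(S³/(24(L−S))) = √(131.727³/(24·56.037)) = 41.225805
iter 1: u=1.597628  f(a)=+7.602e+00  f'(a)=-3.479e+00  a ← 41.225805 − (+7.602e+00/-3.479e+00) = 43.411030
iter 2: u=1.517207  f(a)=+6.463e-01  f'(a)=-2.910e+00  a ← 43.411030 − (+6.463e-01/-2.910e+00) = 43.633091
iter 3: u=1.509485  f(a)=+5.629e-03  f'(a)=-2.860e+00  a ← 43.633091 − (+5.629e-03/-2.860e+00) = 43.635059
iter 4: u=1.509417  f(a)=+4.354e-07  f'(a)=-2.859e+00  a ← 43.635059 − (+4.354e-07/-2.859e+00) = 43.635060
iter 5: u=1.509417  f(a)=+5.684e-14  f'(a)=-2.859e+00  a ← 43.635060 − (+5.684e-14/-2.859e+00) = 43.635060
converged: |Δa| < 1e-12 after 5 iterations
sag = a·(cosh(S/(2a)) − 1) = 43.635060·(cosh(1.509417) − 1) = 59.891982
T_max/T_min = cosh(S/(2a)) = 2.372566

a=43.635 sag=59.892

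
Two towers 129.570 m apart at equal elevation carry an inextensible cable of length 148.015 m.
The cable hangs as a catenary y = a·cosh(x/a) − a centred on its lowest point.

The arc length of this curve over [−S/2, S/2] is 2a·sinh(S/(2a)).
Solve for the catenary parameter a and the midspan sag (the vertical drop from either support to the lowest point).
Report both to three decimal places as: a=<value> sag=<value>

seed: a₀ = √(S³/(24(L−S))) = √(129.570³/(24·18.445)) = 70.098986
iter 1: u=0.924193  f(a)=+8.039e-01  f'(a)=-5.726e-01  a ← 70.098986 − (+8.039e-01/-5.726e-01) = 71.502999
iter 2: u=0.906046  f(a)=+2.479e-02  f'(a)=-5.378e-01  a ← 71.502999 − (+2.479e-02/-5.378e-01) = 71.549093
iter 3: u=0.905462  f(a)=+2.523e-05  f'(a)=-5.367e-01  a ← 71.549093 − (+2.523e-05/-5.367e-01) = 71.549140
iter 4: u=0.905462  f(a)=+2.618e-11  f'(a)=-5.367e-01  a ← 71.549140 − (+2.618e-11/-5.367e-01) = 71.549140
converged: |Δa| < 1e-12 after 4 iterations
sag = a·(cosh(S/(2a)) − 1) = 71.549140·(cosh(0.905462) − 1) = 31.389626
T_max/T_min = cosh(S/(2a)) = 1.438714

a=71.549 sag=31.390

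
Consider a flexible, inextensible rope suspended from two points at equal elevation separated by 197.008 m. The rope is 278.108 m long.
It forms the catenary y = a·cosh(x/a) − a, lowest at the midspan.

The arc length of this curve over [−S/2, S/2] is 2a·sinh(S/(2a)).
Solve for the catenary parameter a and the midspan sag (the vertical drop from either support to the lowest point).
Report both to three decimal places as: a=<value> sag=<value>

seed: a₀ = √(S³/(24(L−S))) = √(197.008³/(24·81.100)) = 62.677223
iter 1: u=1.571608  f(a)=+1.063e+01  f'(a)=-3.286e+00  a ← 62.677223 − (+1.063e+01/-3.286e+00) = 65.910648
iter 2: u=1.494508  f(a)=+8.776e-01  f'(a)=-2.764e+00  a ← 65.910648 − (+8.776e-01/-2.764e+00) = 66.228182
iter 3: u=1.487343  f(a)=+7.178e-03  f'(a)=-2.719e+00  a ← 66.228182 − (+7.178e-03/-2.719e+00) = 66.230823
iter 4: u=1.487283  f(a)=+4.888e-07  f'(a)=-2.718e+00  a ← 66.230823 − (+4.888e-07/-2.718e+00) = 66.230823
iter 5: u=1.487283  f(a)=+0.000e+00  f'(a)=-2.718e+00  a ← 66.230823 − (+0.000e+00/-2.718e+00) = 66.230823
converged: |Δa| < 1e-12 after 5 iterations
sag = a·(cosh(S/(2a)) − 1) = 66.230823·(cosh(1.487283) − 1) = 87.790399
T_max/T_min = cosh(S/(2a)) = 2.325522

a=66.231 sag=87.790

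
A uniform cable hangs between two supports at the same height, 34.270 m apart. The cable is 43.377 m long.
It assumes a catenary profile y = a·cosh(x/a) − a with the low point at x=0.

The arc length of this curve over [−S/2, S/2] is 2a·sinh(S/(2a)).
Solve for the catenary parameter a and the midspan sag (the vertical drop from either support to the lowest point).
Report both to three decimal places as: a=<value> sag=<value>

seed: a₀ = √(S³/(24(L−S))) = √(34.270³/(24·9.107)) = 13.569938
iter 1: u=1.262718  f(a)=+7.542e-01  f'(a)=-1.569e+00  a ← 13.569938 − (+7.542e-01/-1.569e+00) = 14.050699
iter 2: u=1.219512  f(a)=+4.193e-02  f'(a)=-1.399e+00  a ← 14.050699 − (+4.193e-02/-1.399e+00) = 14.080680
iter 3: u=1.216916  f(a)=+1.465e-04  f'(a)=-1.389e+00  a ← 14.080680 − (+1.465e-04/-1.389e+00) = 14.080785
iter 4: u=1.216907  f(a)=+1.803e-09  f'(a)=-1.389e+00  a ← 14.080785 − (+1.803e-09/-1.389e+00) = 14.080785
iter 5: u=1.216907  f(a)=-1.421e-14  f'(a)=-1.389e+00  a ← 14.080785 − (-1.421e-14/-1.389e+00) = 14.080785
converged: |Δa| < 1e-12 after 5 iterations
sag = a·(cosh(S/(2a)) − 1) = 14.080785·(cosh(1.216907) − 1) = 11.777667
T_max/T_min = cosh(S/(2a)) = 1.836435

a=14.081 sag=11.778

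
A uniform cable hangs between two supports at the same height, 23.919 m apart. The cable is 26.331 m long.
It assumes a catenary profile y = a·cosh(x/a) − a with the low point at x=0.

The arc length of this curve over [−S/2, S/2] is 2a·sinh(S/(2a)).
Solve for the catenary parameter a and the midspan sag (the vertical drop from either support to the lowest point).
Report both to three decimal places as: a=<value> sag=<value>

a=15.603 sag=4.812

seed: a₀ = √(S³/(24(L−S))) = √(23.919³/(24·2.412)) = 15.375182
iter 1: u=0.777844  f(a)=+7.403e-02  f'(a)=-3.332e-01  a ← 15.375182 − (+7.403e-02/-3.332e-01) = 15.597388
iter 2: u=0.766763  f(a)=+1.635e-03  f'(a)=-3.186e-01  a ← 15.597388 − (+1.635e-03/-3.186e-01) = 15.602521
iter 3: u=0.766511  f(a)=+8.381e-07  f'(a)=-3.183e-01  a ← 15.602521 − (+8.381e-07/-3.183e-01) = 15.602524
iter 4: u=0.766511  f(a)=+2.167e-13  f'(a)=-3.183e-01  a ← 15.602524 − (+2.167e-13/-3.183e-01) = 15.602524
converged: |Δa| < 1e-12 after 4 iterations
sag = a·(cosh(S/(2a)) − 1) = 15.602524·(cosh(0.766511) − 1) = 4.812401
T_max/T_min = cosh(S/(2a)) = 1.308437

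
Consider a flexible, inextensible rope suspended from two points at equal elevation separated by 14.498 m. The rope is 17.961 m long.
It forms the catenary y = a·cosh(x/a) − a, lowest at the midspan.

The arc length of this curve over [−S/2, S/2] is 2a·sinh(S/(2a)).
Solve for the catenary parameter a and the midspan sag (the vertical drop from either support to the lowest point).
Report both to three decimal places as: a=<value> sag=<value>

seed: a₀ = √(S³/(24(L−S))) = √(14.498³/(24·3.463)) = 6.055225
iter 1: u=1.197148  f(a)=+2.568e-01  f'(a)=-1.316e+00  a ← 6.055225 − (+2.568e-01/-1.316e+00) = 6.250303
iter 2: u=1.159784  f(a)=+1.293e-02  f'(a)=-1.187e+00  a ← 6.250303 − (+1.293e-02/-1.187e+00) = 6.261199
iter 3: u=1.157765  f(a)=+3.664e-05  f'(a)=-1.180e+00  a ← 6.261199 − (+3.664e-05/-1.180e+00) = 6.261230
iter 4: u=1.157760  f(a)=+2.961e-10  f'(a)=-1.180e+00  a ← 6.261230 − (+2.961e-10/-1.180e+00) = 6.261230
iter 5: u=1.157760  f(a)=+3.553e-15  f'(a)=-1.180e+00  a ← 6.261230 − (+3.553e-15/-1.180e+00) = 6.261230
converged: |Δa| < 1e-12 after 5 iterations
sag = a·(cosh(S/(2a)) − 1) = 6.261230·(cosh(1.157760) − 1) = 4.686481
T_max/T_min = cosh(S/(2a)) = 1.748492

a=6.261 sag=4.686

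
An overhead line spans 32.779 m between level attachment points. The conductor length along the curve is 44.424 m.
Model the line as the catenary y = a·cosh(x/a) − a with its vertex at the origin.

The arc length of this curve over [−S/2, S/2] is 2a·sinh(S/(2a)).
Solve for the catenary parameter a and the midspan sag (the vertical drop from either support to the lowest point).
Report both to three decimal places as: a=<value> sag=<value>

seed: a₀ = √(S³/(24(L−S))) = √(32.779³/(24·11.645)) = 11.225823
iter 1: u=1.459982  f(a)=+1.306e+00  f'(a)=-2.552e+00  a ← 11.225823 − (+1.306e+00/-2.552e+00) = 11.737584
iter 2: u=1.396327  f(a)=+9.462e-02  f'(a)=-2.194e+00  a ← 11.737584 − (+9.462e-02/-2.194e+00) = 11.780701
iter 3: u=1.391216  f(a)=+5.824e-04  f'(a)=-2.167e+00  a ← 11.780701 − (+5.824e-04/-2.167e+00) = 11.780970
iter 4: u=1.391184  f(a)=+2.236e-08  f'(a)=-2.167e+00  a ← 11.780970 − (+2.236e-08/-2.167e+00) = 11.780970
iter 5: u=1.391184  f(a)=-7.105e-15  f'(a)=-2.167e+00  a ← 11.780970 − (-7.105e-15/-2.167e+00) = 11.780970
converged: |Δa| < 1e-12 after 5 iterations
sag = a·(cosh(S/(2a)) − 1) = 11.780970·(cosh(1.391184) − 1) = 13.361906
T_max/T_min = cosh(S/(2a)) = 2.134194

a=11.781 sag=13.362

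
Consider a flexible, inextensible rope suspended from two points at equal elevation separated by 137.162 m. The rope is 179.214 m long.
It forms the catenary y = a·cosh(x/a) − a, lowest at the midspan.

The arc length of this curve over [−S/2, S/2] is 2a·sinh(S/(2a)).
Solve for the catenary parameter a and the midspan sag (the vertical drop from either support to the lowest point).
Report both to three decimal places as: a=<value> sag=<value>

seed: a₀ = √(S³/(24(L−S))) = √(137.162³/(24·42.052)) = 50.565204
iter 1: u=1.356288  f(a)=+4.042e+00  f'(a)=-1.990e+00  a ← 50.565204 − (+4.042e+00/-1.990e+00) = 52.596103
iter 2: u=1.303918  f(a)=+2.562e-01  f'(a)=-1.745e+00  a ← 52.596103 − (+2.562e-01/-1.745e+00) = 52.742950
iter 3: u=1.300288  f(a)=+1.184e-03  f'(a)=-1.729e+00  a ← 52.742950 − (+1.184e-03/-1.729e+00) = 52.743636
iter 4: u=1.300271  f(a)=+2.556e-08  f'(a)=-1.729e+00  a ← 52.743636 − (+2.556e-08/-1.729e+00) = 52.743636
iter 5: u=1.300271  f(a)=-5.684e-14  f'(a)=-1.729e+00  a ← 52.743636 − (-5.684e-14/-1.729e+00) = 52.743636
converged: |Δa| < 1e-12 after 5 iterations
sag = a·(cosh(S/(2a)) − 1) = 52.743636·(cosh(1.300271) − 1) = 51.233792
T_max/T_min = cosh(S/(2a)) = 1.971374

a=52.744 sag=51.234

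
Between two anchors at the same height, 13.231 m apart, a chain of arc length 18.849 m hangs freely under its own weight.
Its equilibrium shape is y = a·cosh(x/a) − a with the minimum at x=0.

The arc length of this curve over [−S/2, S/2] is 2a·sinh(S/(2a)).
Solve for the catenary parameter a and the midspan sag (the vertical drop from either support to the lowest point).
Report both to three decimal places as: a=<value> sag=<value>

seed: a₀ = √(S³/(24(L−S))) = √(13.231³/(24·5.618)) = 4.144694
iter 1: u=1.596137  f(a)=+7.606e-01  f'(a)=-3.467e+00  a ← 4.144694 − (+7.606e-01/-3.467e+00) = 4.364052
iter 2: u=1.515908  f(a)=+6.456e-02  f'(a)=-2.902e+00  a ← 4.364052 − (+6.456e-02/-2.902e+00) = 4.386299
iter 3: u=1.508219  f(a)=+5.603e-04  f'(a)=-2.852e+00  a ← 4.386299 − (+5.603e-04/-2.852e+00) = 4.386496
iter 4: u=1.508151  f(a)=+4.302e-08  f'(a)=-2.851e+00  a ← 4.386496 − (+4.302e-08/-2.851e+00) = 4.386496
iter 5: u=1.508151  f(a)=+0.000e+00  f'(a)=-2.851e+00  a ← 4.386496 − (+0.000e+00/-2.851e+00) = 4.386496
converged: |Δa| < 1e-12 after 5 iterations
sag = a·(cosh(S/(2a)) − 1) = 4.386496·(cosh(1.508151) − 1) = 6.008818
T_max/T_min = cosh(S/(2a)) = 2.369845

a=4.386 sag=6.009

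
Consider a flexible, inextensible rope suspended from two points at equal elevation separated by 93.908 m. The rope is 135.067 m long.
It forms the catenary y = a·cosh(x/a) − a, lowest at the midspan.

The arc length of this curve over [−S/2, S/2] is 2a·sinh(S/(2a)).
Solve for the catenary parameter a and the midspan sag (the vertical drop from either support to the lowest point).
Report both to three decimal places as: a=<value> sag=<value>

a=30.694 sag=43.488

seed: a₀ = √(S³/(24(L−S))) = √(93.908³/(24·41.159)) = 28.954486
iter 1: u=1.621649  f(a)=+5.763e+00  f'(a)=-3.664e+00  a ← 28.954486 − (+5.763e+00/-3.664e+00) = 30.527300
iter 2: u=1.538099  f(a)=+5.029e-01  f'(a)=-3.050e+00  a ← 30.527300 − (+5.029e-01/-3.050e+00) = 30.692174
iter 3: u=1.529836  f(a)=+4.638e-03  f'(a)=-2.994e+00  a ← 30.692174 − (+4.638e-03/-2.994e+00) = 30.693723
iter 4: u=1.529759  f(a)=+4.026e-07  f'(a)=-2.994e+00  a ← 30.693723 − (+4.026e-07/-2.994e+00) = 30.693723
iter 5: u=1.529759  f(a)=-2.842e-14  f'(a)=-2.994e+00  a ← 30.693723 − (-2.842e-14/-2.994e+00) = 30.693723
converged: |Δa| < 1e-12 after 5 iterations
sag = a·(cosh(S/(2a)) − 1) = 30.693723·(cosh(1.529759) − 1) = 43.487665
T_max/T_min = cosh(S/(2a)) = 2.416826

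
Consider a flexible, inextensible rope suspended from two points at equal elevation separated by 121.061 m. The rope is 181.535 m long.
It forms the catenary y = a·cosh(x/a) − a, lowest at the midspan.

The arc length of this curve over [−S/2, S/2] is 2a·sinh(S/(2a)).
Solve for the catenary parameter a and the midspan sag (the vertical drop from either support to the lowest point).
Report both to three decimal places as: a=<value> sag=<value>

seed: a₀ = √(S³/(24(L−S))) = √(121.061³/(24·60.474)) = 34.963622
iter 1: u=1.731242  f(a)=+9.737e+00  f'(a)=-4.613e+00  a ← 34.963622 − (+9.737e+00/-4.613e+00) = 37.074211
iter 2: u=1.632685  f(a)=+9.514e-01  f'(a)=-3.752e+00  a ← 37.074211 − (+9.514e-01/-3.752e+00) = 37.327757
iter 3: u=1.621595  f(a)=+1.125e-02  f'(a)=-3.664e+00  a ← 37.327757 − (+1.125e-02/-3.664e+00) = 37.330829
iter 4: u=1.621461  f(a)=+1.616e-06  f'(a)=-3.663e+00  a ← 37.330829 − (+1.616e-06/-3.663e+00) = 37.330829
iter 5: u=1.621461  f(a)=+2.842e-14  f'(a)=-3.663e+00  a ← 37.330829 − (+2.842e-14/-3.663e+00) = 37.330829
converged: |Δa| < 1e-12 after 5 iterations
sag = a·(cosh(S/(2a)) − 1) = 37.330829·(cosh(1.621461) − 1) = 60.813605
T_max/T_min = cosh(S/(2a)) = 2.629045

a=37.331 sag=60.814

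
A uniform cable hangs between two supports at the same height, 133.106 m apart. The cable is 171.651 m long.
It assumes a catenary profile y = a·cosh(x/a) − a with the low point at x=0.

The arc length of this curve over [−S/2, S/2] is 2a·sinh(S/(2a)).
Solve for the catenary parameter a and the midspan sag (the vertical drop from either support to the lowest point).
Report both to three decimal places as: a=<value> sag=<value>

a=52.552 sag=48.085

seed: a₀ = √(S³/(24(L−S))) = √(133.106³/(24·38.545)) = 50.490167
iter 1: u=1.318138  f(a)=+3.490e+00  f'(a)=-1.809e+00  a ← 50.490167 − (+3.490e+00/-1.809e+00) = 52.419556
iter 2: u=1.269622  f(a)=+2.100e-01  f'(a)=-1.597e+00  a ← 52.419556 − (+2.100e-01/-1.597e+00) = 52.551055
iter 3: u=1.266445  f(a)=+8.684e-04  f'(a)=-1.584e+00  a ← 52.551055 − (+8.684e-04/-1.584e+00) = 52.551604
iter 4: u=1.266431  f(a)=+1.498e-08  f'(a)=-1.584e+00  a ← 52.551604 − (+1.498e-08/-1.584e+00) = 52.551604
iter 5: u=1.266431  f(a)=-5.684e-14  f'(a)=-1.584e+00  a ← 52.551604 − (-5.684e-14/-1.584e+00) = 52.551604
converged: |Δa| < 1e-12 after 5 iterations
sag = a·(cosh(S/(2a)) − 1) = 52.551604·(cosh(1.266431) − 1) = 48.084809
T_max/T_min = cosh(S/(2a)) = 1.915002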